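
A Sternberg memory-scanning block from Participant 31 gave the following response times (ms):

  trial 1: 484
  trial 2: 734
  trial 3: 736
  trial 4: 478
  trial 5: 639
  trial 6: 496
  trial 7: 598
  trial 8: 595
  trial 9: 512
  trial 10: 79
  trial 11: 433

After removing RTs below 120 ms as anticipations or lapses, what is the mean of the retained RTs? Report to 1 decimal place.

570.5 ms

Excluded: 79
Retained (n=10): Σ = 5705
Mean = 5705/10 = 570.5000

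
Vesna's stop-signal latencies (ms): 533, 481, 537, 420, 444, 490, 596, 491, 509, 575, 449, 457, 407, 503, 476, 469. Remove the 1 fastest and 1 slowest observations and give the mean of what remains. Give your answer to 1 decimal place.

Sorted: 407, 420, 444, 449, 457, 469, 476, 481, 490, 491, 503, 509, 533, 537, 575, 596
Drop lowest 1 (407) and highest 1 (596)
Remaining (n=14): Σ = 6834, mean = 6834/14 = 488.143

488.1 ms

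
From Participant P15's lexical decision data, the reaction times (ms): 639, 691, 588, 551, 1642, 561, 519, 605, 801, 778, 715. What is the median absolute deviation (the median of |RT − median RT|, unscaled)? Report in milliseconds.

78 ms

Sorted: 519, 551, 561, 588, 605, 639, 691, 715, 778, 801, 1642 → median = 639
|x − 639|: 0, 52, 51, 88, 1003, 78, 120, 34, 162, 139, 76
Sorted deviations: 0, 34, 51, 52, 76, 78, 88, 120, 139, 162, 1003 → MAD = 78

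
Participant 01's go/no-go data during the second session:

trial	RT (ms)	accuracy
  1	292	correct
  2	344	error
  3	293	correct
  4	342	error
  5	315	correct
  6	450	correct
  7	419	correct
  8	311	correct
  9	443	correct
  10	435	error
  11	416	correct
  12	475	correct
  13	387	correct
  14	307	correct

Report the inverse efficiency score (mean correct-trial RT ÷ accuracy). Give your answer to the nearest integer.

Correct trials (n=11): 292, 293, 315, 450, 419, 311, 443, 416, 475, 387, 307
Mean correct RT = 4108/11 = 373.4545 ms
Proportion correct = 11/14
IES = 373.4545 / (11/14) = 475.306 ms

475 ms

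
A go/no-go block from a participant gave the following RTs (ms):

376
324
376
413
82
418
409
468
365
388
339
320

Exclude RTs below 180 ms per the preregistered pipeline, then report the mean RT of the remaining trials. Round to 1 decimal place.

Excluded: 82
Retained (n=11): Σ = 4196
Mean = 4196/11 = 381.4545

381.5 ms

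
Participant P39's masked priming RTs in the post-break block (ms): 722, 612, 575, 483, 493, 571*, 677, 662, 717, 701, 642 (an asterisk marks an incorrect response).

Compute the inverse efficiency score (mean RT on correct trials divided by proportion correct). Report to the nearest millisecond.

Correct trials (n=10): 722, 612, 575, 483, 493, 677, 662, 717, 701, 642
Mean correct RT = 6284/10 = 628.4000 ms
Proportion correct = 10/11
IES = 628.4000 / (10/11) = 691.240 ms

691 ms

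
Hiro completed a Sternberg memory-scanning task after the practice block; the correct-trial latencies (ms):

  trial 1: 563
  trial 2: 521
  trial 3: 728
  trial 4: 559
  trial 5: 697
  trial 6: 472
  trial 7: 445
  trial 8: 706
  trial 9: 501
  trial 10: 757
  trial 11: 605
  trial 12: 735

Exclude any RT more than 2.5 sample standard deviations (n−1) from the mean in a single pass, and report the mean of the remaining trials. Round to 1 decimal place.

607.4 ms

n = 12, ΣRT = 7289, M = 607.417
Σ(x−M)² = 138768.92; s = √(138768.92/11) = 112.318
Cutoffs: 607.417 ± 2.5·112.318 → [326.6, 888.2]
No RTs fall outside the cutoffs; all 12 retained. Mean = 7289/12 = 607.417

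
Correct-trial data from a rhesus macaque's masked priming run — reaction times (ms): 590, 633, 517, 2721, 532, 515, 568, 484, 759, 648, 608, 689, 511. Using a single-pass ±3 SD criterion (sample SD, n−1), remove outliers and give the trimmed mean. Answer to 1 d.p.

n = 13, ΣRT = 9775, M = 751.923
Σ(x−M)² = 4276490.92; s = √(4276490.92/12) = 596.971
Cutoffs: 751.923 ± 3·596.971 → [-1039.0, 2542.8]
Outside: 2721 → excluded.
Retained (n=12): Σ = 7054, mean = 7054/12 = 587.833

587.8 ms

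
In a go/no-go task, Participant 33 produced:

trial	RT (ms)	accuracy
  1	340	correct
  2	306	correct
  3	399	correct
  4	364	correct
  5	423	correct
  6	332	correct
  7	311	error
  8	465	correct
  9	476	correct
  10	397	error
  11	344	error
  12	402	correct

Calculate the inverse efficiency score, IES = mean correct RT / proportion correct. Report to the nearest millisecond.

520 ms

Correct trials (n=9): 340, 306, 399, 364, 423, 332, 465, 476, 402
Mean correct RT = 3507/9 = 389.6667 ms
Proportion correct = 9/12
IES = 389.6667 / (9/12) = 519.556 ms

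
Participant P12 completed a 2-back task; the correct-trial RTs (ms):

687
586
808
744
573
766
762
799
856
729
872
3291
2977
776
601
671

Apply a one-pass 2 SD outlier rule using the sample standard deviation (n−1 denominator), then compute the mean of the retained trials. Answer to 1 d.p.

730.7 ms

n = 16, ΣRT = 16498, M = 1031.125
Σ(x−M)² = 10275783.75; s = √(10275783.75/15) = 827.679
Cutoffs: 1031.125 ± 2·827.679 → [-624.2, 2686.5]
Outside: 2977, 3291 → excluded.
Retained (n=14): Σ = 10230, mean = 10230/14 = 730.714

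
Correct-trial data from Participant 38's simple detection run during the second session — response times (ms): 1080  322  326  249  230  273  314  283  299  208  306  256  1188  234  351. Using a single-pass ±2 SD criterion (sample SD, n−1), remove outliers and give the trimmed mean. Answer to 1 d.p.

280.8 ms

n = 15, ΣRT = 5919, M = 394.600
Σ(x−M)² = 1289975.60; s = √(1289975.60/14) = 303.548
Cutoffs: 394.600 ± 2·303.548 → [-212.5, 1001.7]
Outside: 1080, 1188 → excluded.
Retained (n=13): Σ = 3651, mean = 3651/13 = 280.846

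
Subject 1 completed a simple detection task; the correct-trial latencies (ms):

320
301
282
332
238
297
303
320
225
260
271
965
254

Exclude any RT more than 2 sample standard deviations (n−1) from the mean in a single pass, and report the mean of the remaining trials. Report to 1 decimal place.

n = 13, ΣRT = 4368, M = 336.000
Σ(x−M)² = 441570.00; s = √(441570.00/12) = 191.827
Cutoffs: 336.000 ± 2·191.827 → [-47.7, 719.7]
Outside: 965 → excluded.
Retained (n=12): Σ = 3403, mean = 3403/12 = 283.583

283.6 ms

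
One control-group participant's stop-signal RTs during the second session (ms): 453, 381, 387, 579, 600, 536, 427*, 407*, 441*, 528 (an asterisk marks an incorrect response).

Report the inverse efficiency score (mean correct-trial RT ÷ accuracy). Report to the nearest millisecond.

Correct trials (n=7): 453, 381, 387, 579, 600, 536, 528
Mean correct RT = 3464/7 = 494.8571 ms
Proportion correct = 7/10
IES = 494.8571 / (7/10) = 706.939 ms

707 ms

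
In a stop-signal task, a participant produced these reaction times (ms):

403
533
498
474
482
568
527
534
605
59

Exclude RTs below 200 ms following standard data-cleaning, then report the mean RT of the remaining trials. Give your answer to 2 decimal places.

Excluded: 59
Retained (n=9): Σ = 4624
Mean = 4624/9 = 513.7778

513.78 ms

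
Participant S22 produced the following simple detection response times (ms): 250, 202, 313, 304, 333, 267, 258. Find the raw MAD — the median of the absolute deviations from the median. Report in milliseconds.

Sorted: 202, 250, 258, 267, 304, 313, 333 → median = 267
|x − 267|: 17, 65, 46, 37, 66, 0, 9
Sorted deviations: 0, 9, 17, 37, 46, 65, 66 → MAD = 37

37 ms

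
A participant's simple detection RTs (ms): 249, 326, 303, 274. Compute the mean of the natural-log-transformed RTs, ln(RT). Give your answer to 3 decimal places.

5.658

ln(RT): 5.5175, 5.7869, 5.7137, 5.6131
Σ ln(RT) = 22.6312
Mean = 22.6312/4 = 5.65780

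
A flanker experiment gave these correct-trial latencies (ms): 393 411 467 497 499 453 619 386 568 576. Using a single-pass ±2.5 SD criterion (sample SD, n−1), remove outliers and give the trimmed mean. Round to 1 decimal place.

n = 10, ΣRT = 4869, M = 486.900
Σ(x−M)² = 58518.90; s = √(58518.90/9) = 80.636
Cutoffs: 486.900 ± 2.5·80.636 → [285.3, 688.5]
No RTs fall outside the cutoffs; all 10 retained. Mean = 4869/10 = 486.900

486.9 ms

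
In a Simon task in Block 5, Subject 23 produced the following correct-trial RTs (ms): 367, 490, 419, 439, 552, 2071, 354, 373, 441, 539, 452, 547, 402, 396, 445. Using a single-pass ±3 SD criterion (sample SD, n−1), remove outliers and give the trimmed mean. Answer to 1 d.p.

444.0 ms

n = 15, ΣRT = 8287, M = 552.467
Σ(x−M)² = 2527929.73; s = √(2527929.73/14) = 424.931
Cutoffs: 552.467 ± 3·424.931 → [-722.3, 1827.3]
Outside: 2071 → excluded.
Retained (n=14): Σ = 6216, mean = 6216/14 = 444.000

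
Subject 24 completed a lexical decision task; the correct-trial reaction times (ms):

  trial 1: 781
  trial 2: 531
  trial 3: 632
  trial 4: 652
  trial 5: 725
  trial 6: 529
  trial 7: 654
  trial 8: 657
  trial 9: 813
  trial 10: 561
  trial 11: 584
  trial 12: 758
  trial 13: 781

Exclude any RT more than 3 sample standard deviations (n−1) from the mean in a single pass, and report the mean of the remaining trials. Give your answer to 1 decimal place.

666.0 ms

n = 13, ΣRT = 8658, M = 666.000
Σ(x−M)² = 116324.00; s = √(116324.00/12) = 98.456
Cutoffs: 666.000 ± 3·98.456 → [370.6, 961.4]
No RTs fall outside the cutoffs; all 13 retained. Mean = 8658/13 = 666.000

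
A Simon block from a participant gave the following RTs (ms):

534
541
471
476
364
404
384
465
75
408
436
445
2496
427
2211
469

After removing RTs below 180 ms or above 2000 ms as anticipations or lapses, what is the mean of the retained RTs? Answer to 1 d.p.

448.0 ms

Excluded: 75, 2211, 2496
Retained (n=13): Σ = 5824
Mean = 5824/13 = 448.0000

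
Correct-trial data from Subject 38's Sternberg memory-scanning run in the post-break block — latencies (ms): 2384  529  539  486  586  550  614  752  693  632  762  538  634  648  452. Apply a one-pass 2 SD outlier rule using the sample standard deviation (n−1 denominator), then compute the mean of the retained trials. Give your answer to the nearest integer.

n = 15, ΣRT = 10799, M = 719.933
Σ(x−M)² = 3079774.93; s = √(3079774.93/14) = 469.024
Cutoffs: 719.933 ± 2·469.024 → [-218.1, 1658.0]
Outside: 2384 → excluded.
Retained (n=14): Σ = 8415, mean = 8415/14 = 601.071

601 ms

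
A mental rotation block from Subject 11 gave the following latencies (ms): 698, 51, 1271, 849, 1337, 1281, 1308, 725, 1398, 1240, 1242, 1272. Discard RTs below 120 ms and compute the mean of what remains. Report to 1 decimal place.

1147.4 ms

Excluded: 51
Retained (n=11): Σ = 12621
Mean = 12621/11 = 1147.3636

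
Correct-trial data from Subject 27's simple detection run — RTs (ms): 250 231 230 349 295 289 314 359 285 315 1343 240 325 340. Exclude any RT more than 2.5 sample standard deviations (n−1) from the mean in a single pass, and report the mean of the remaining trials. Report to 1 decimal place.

n = 14, ΣRT = 5165, M = 368.929
Σ(x−M)² = 1045992.93; s = √(1045992.93/13) = 283.656
Cutoffs: 368.929 ± 2.5·283.656 → [-340.2, 1078.1]
Outside: 1343 → excluded.
Retained (n=13): Σ = 3822, mean = 3822/13 = 294.000

294.0 ms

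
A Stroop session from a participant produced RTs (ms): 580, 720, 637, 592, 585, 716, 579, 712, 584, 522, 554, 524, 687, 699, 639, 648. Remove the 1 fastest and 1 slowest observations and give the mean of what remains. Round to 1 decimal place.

624.0 ms

Sorted: 522, 524, 554, 579, 580, 584, 585, 592, 637, 639, 648, 687, 699, 712, 716, 720
Drop lowest 1 (522) and highest 1 (720)
Remaining (n=14): Σ = 8736, mean = 8736/14 = 624.000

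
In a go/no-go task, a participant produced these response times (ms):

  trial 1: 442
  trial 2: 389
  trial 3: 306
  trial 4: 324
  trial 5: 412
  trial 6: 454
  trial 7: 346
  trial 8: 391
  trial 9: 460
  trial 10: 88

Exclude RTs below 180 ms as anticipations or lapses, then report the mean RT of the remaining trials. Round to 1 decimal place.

Excluded: 88
Retained (n=9): Σ = 3524
Mean = 3524/9 = 391.5556

391.6 ms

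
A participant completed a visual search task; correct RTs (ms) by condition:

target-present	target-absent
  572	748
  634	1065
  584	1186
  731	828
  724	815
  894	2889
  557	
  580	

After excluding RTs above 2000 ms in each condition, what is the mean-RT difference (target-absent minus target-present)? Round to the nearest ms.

target-absent: exclude 2889
M(target-present) = 5276/8 = 659.500
M(target-absent) = 4642/5 = 928.400
Difference = 928.400 − 659.500 = 268.900 ms

269 ms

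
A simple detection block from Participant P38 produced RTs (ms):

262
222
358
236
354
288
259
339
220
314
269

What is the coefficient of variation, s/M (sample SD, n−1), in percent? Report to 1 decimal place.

17.9%

n = 11, Σ = 3121, M = 283.7273
Σ(x−M)² = 25894.182; s = √(25894.182/10) = 50.8863
CV = 50.8863 / 283.7273 = 0.17935 = 17.935%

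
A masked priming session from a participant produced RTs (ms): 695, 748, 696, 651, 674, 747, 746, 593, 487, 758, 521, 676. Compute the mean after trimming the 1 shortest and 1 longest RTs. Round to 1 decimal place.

674.7 ms

Sorted: 487, 521, 593, 651, 674, 676, 695, 696, 746, 747, 748, 758
Drop lowest 1 (487) and highest 1 (758)
Remaining (n=10): Σ = 6747, mean = 6747/10 = 674.700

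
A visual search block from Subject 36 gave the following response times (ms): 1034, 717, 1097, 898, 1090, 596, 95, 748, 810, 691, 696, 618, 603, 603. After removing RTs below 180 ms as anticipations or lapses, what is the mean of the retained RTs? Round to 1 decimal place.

Excluded: 95
Retained (n=13): Σ = 10201
Mean = 10201/13 = 784.6923

784.7 ms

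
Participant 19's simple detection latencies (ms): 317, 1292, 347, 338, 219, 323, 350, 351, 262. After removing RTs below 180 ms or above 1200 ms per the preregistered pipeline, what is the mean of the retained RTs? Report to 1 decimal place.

Excluded: 1292
Retained (n=8): Σ = 2507
Mean = 2507/8 = 313.3750

313.4 ms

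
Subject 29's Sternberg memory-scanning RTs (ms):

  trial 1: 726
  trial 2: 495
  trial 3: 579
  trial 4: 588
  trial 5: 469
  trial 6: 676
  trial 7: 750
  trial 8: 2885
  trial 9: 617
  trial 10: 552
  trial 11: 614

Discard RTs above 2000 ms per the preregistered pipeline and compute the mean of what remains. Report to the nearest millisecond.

Excluded: 2885
Retained (n=10): Σ = 6066
Mean = 6066/10 = 606.6000

607 ms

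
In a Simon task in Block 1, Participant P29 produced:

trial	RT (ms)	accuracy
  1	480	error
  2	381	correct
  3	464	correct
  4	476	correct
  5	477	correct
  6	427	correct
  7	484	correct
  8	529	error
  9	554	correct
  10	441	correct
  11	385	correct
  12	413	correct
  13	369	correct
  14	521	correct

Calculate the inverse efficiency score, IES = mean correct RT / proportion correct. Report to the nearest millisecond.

524 ms

Correct trials (n=12): 381, 464, 476, 477, 427, 484, 554, 441, 385, 413, 369, 521
Mean correct RT = 5392/12 = 449.3333 ms
Proportion correct = 12/14
IES = 449.3333 / (12/14) = 524.222 ms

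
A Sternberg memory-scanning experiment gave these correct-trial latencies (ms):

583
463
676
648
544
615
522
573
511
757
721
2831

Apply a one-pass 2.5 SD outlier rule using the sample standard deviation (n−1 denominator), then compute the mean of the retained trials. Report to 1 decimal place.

n = 12, ΣRT = 9444, M = 787.000
Σ(x−M)² = 4642256.00; s = √(4642256.00/11) = 649.633
Cutoffs: 787.000 ± 2.5·649.633 → [-837.1, 2411.1]
Outside: 2831 → excluded.
Retained (n=11): Σ = 6613, mean = 6613/11 = 601.182

601.2 ms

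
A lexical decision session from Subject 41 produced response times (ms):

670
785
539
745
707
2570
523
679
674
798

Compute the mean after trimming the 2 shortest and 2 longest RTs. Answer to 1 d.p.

710.0 ms

Sorted: 523, 539, 670, 674, 679, 707, 745, 785, 798, 2570
Drop lowest 2 (523, 539) and highest 2 (798, 2570)
Remaining (n=6): Σ = 4260, mean = 4260/6 = 710.000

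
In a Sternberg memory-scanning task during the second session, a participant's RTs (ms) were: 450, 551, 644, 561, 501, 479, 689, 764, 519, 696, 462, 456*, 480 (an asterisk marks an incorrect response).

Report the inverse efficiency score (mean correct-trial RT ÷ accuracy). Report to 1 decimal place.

Correct trials (n=12): 450, 551, 644, 561, 501, 479, 689, 764, 519, 696, 462, 480
Mean correct RT = 6796/12 = 566.3333 ms
Proportion correct = 12/13
IES = 566.3333 / (12/13) = 613.528 ms

613.5 ms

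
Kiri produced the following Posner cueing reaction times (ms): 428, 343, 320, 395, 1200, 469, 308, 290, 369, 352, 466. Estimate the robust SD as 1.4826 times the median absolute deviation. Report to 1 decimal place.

Sorted: 290, 308, 320, 343, 352, 369, 395, 428, 466, 469, 1200 → median = 369
|x − 369| sorted: 0, 17, 26, 26, 49, 59, 61, 79, 97, 100, 831 → MAD = 59
Robust SD ≈ 1.4826 × 59 = 87.473

87.5 ms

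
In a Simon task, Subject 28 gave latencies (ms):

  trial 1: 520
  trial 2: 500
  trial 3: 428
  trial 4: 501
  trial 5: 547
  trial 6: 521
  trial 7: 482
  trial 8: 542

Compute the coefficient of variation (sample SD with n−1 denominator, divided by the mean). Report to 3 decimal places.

n = 8, Σ = 4041, M = 505.1250
Σ(x−M)² = 10112.875; s = √(10112.875/7) = 38.0092
CV = 38.0092 / 505.1250 = 0.07525

0.075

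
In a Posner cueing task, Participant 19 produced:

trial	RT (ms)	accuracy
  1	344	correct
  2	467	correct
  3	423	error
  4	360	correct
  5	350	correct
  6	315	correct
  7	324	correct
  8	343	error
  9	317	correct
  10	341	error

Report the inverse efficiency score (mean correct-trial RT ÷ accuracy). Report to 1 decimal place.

505.5 ms

Correct trials (n=7): 344, 467, 360, 350, 315, 324, 317
Mean correct RT = 2477/7 = 353.8571 ms
Proportion correct = 7/10
IES = 353.8571 / (7/10) = 505.510 ms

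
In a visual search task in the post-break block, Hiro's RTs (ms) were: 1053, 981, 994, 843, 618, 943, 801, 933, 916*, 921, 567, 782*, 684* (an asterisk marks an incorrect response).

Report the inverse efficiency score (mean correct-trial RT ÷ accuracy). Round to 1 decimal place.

Correct trials (n=10): 1053, 981, 994, 843, 618, 943, 801, 933, 921, 567
Mean correct RT = 8654/10 = 865.4000 ms
Proportion correct = 10/13
IES = 865.4000 / (10/13) = 1125.020 ms

1125.0 ms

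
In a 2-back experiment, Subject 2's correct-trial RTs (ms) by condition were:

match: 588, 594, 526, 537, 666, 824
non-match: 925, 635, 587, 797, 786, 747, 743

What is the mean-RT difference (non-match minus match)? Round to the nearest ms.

M(match) = 3735/6 = 622.500
M(non-match) = 5220/7 = 745.714
Difference = 745.714 − 622.500 = 123.214 ms

123 ms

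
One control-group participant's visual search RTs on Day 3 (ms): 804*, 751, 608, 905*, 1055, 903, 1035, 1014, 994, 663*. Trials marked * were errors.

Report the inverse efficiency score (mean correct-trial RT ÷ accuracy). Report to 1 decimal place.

1298.0 ms

Correct trials (n=7): 751, 608, 1055, 903, 1035, 1014, 994
Mean correct RT = 6360/7 = 908.5714 ms
Proportion correct = 7/10
IES = 908.5714 / (7/10) = 1297.959 ms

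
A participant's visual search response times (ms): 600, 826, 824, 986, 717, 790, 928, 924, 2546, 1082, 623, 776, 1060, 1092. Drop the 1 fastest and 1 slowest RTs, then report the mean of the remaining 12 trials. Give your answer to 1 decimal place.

Sorted: 600, 623, 717, 776, 790, 824, 826, 924, 928, 986, 1060, 1082, 1092, 2546
Drop lowest 1 (600) and highest 1 (2546)
Remaining (n=12): Σ = 10628, mean = 10628/12 = 885.667

885.7 ms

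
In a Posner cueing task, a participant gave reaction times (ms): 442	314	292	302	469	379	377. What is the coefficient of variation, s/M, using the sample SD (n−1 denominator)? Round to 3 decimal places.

0.189

n = 7, Σ = 2575, M = 367.8571
Σ(x−M)² = 28926.857; s = √(28926.857/6) = 69.4345
CV = 69.4345 / 367.8571 = 0.18875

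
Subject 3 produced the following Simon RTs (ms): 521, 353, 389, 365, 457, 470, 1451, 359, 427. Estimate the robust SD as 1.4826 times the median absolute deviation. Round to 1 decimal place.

91.9 ms

Sorted: 353, 359, 365, 389, 427, 457, 470, 521, 1451 → median = 427
|x − 427| sorted: 0, 30, 38, 43, 62, 68, 74, 94, 1024 → MAD = 62
Robust SD ≈ 1.4826 × 62 = 91.921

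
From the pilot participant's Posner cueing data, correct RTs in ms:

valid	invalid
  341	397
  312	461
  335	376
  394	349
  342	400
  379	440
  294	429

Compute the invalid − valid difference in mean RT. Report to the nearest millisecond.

M(valid) = 2397/7 = 342.429
M(invalid) = 2852/7 = 407.429
Difference = 407.429 − 342.429 = 65.000 ms

65 ms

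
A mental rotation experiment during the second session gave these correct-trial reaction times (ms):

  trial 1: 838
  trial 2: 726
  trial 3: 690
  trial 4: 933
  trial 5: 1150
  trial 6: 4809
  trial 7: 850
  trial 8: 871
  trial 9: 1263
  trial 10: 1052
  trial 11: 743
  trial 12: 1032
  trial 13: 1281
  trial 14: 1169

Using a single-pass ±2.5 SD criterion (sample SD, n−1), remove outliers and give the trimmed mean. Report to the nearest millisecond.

969 ms

n = 14, ΣRT = 17407, M = 1243.357
Σ(x−M)² = 14189381.21; s = √(14189381.21/13) = 1044.744
Cutoffs: 1243.357 ± 2.5·1044.744 → [-1368.5, 3855.2]
Outside: 4809 → excluded.
Retained (n=13): Σ = 12598, mean = 12598/13 = 969.077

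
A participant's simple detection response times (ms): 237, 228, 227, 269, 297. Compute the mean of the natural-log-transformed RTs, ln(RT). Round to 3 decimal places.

ln(RT): 5.4681, 5.4293, 5.4250, 5.5947, 5.6937
Σ ln(RT) = 27.6108
Mean = 27.6108/5 = 5.52216

5.522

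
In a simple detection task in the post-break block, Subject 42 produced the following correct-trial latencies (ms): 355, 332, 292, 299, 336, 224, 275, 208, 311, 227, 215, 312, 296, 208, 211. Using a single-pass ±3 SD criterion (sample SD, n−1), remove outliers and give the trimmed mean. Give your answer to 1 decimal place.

273.4 ms

n = 15, ΣRT = 4101, M = 273.400
Σ(x−M)² = 38881.60; s = √(38881.60/14) = 52.700
Cutoffs: 273.400 ± 3·52.700 → [115.3, 431.5]
No RTs fall outside the cutoffs; all 15 retained. Mean = 4101/15 = 273.400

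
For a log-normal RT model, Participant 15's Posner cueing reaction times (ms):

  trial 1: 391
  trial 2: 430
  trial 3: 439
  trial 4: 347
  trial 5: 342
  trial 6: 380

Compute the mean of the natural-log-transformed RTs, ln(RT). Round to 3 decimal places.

5.957

ln(RT): 5.9687, 6.0638, 6.0845, 5.8493, 5.8348, 5.9402
Σ ln(RT) = 35.7413
Mean = 35.7413/6 = 5.95688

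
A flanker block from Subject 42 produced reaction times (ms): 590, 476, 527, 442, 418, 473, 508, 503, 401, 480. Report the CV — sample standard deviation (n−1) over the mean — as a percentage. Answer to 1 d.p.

11.4%

n = 10, Σ = 4818, M = 481.8000
Σ(x−M)² = 27183.600; s = √(27183.600/9) = 54.9582
CV = 54.9582 / 481.8000 = 0.11407 = 11.407%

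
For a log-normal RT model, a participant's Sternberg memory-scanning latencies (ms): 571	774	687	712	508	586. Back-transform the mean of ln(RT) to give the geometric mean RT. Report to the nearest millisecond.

ln(RT): 6.3474, 6.6516, 6.5323, 6.5681, 6.2305, 6.3733
Mean ln(RT) = 38.7032/6 = 6.45053
Geometric mean = exp(6.45053) = 633.04 ms

633 ms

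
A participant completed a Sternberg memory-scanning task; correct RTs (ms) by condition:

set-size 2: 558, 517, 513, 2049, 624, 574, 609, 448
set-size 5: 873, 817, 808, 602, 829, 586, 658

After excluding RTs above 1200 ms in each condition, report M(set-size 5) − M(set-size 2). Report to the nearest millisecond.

set-size 2: exclude 2049
M(set-size 2) = 3843/7 = 549.000
M(set-size 5) = 5173/7 = 739.000
Difference = 739.000 − 549.000 = 190.000 ms

190 ms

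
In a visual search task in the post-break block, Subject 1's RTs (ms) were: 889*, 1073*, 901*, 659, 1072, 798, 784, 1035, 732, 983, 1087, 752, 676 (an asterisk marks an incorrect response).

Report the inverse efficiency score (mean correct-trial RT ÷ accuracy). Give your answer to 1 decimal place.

Correct trials (n=10): 659, 1072, 798, 784, 1035, 732, 983, 1087, 752, 676
Mean correct RT = 8578/10 = 857.8000 ms
Proportion correct = 10/13
IES = 857.8000 / (10/13) = 1115.140 ms

1115.1 ms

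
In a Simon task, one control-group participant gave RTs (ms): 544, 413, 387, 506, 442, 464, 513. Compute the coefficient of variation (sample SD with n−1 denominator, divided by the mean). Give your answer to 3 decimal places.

0.122

n = 7, Σ = 3269, M = 467.0000
Σ(x−M)² = 19516.000; s = √(19516.000/6) = 57.0322
CV = 57.0322 / 467.0000 = 0.12212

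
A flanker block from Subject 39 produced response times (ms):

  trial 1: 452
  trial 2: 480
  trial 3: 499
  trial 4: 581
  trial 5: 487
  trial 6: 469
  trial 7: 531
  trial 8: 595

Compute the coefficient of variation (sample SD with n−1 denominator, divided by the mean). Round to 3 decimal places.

0.103

n = 8, Σ = 4094, M = 511.7500
Σ(x−M)² = 19277.500; s = √(19277.500/7) = 52.4779
CV = 52.4779 / 511.7500 = 0.10255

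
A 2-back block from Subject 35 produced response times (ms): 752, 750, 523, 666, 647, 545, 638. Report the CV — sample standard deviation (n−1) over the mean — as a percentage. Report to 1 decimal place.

n = 7, Σ = 4521, M = 645.8571
Σ(x−M)² = 47846.857; s = √(47846.857/6) = 89.2999
CV = 89.2999 / 645.8571 = 0.13827 = 13.827%

13.8%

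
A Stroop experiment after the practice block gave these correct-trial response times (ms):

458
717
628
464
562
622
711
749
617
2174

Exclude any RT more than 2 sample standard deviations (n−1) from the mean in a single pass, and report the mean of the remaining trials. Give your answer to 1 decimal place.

614.2 ms

n = 10, ΣRT = 7702, M = 770.200
Σ(x−M)² = 2277667.60; s = √(2277667.60/9) = 503.065
Cutoffs: 770.200 ± 2·503.065 → [-235.9, 1776.3]
Outside: 2174 → excluded.
Retained (n=9): Σ = 5528, mean = 5528/9 = 614.222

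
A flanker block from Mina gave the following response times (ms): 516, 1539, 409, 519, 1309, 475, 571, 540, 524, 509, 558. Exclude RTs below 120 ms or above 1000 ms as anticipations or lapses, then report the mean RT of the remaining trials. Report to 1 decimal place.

Excluded: 1309, 1539
Retained (n=9): Σ = 4621
Mean = 4621/9 = 513.4444

513.4 ms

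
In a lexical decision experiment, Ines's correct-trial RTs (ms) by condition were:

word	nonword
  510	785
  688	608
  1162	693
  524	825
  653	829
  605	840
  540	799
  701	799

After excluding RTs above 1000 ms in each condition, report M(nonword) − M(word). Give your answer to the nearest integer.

169 ms

word: exclude 1162
M(word) = 4221/7 = 603.000
M(nonword) = 6178/8 = 772.250
Difference = 772.250 − 603.000 = 169.250 ms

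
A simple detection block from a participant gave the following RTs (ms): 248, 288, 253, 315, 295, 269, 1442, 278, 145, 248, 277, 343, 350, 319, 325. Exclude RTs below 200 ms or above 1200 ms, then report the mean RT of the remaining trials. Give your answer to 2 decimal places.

Excluded: 145, 1442
Retained (n=13): Σ = 3808
Mean = 3808/13 = 292.9231

292.92 ms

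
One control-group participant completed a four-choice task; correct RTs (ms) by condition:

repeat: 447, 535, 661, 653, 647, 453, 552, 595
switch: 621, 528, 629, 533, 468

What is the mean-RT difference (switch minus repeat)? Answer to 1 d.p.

-12.1 ms

M(repeat) = 4543/8 = 567.875
M(switch) = 2779/5 = 555.800
Difference = 555.800 − 567.875 = -12.075 ms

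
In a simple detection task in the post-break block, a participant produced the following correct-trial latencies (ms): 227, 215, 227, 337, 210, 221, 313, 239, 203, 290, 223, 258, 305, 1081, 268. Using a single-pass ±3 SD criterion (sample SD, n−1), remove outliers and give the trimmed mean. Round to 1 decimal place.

252.6 ms

n = 15, ΣRT = 4617, M = 307.800
Σ(x−M)² = 664782.40; s = √(664782.40/14) = 217.909
Cutoffs: 307.800 ± 3·217.909 → [-345.9, 961.5]
Outside: 1081 → excluded.
Retained (n=14): Σ = 3536, mean = 3536/14 = 252.571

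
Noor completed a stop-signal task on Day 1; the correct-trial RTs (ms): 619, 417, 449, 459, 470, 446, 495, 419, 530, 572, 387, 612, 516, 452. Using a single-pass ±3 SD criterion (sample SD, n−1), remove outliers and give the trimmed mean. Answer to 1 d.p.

488.8 ms

n = 14, ΣRT = 6843, M = 488.786
Σ(x−M)² = 67930.36; s = √(67930.36/13) = 72.287
Cutoffs: 488.786 ± 3·72.287 → [271.9, 705.6]
No RTs fall outside the cutoffs; all 14 retained. Mean = 6843/14 = 488.786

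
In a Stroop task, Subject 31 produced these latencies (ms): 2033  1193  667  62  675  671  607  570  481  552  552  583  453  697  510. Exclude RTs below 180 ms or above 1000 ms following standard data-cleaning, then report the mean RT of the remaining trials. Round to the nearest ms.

585 ms

Excluded: 62, 1193, 2033
Retained (n=12): Σ = 7018
Mean = 7018/12 = 584.8333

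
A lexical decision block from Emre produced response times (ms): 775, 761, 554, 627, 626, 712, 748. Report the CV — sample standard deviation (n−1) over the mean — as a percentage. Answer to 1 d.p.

n = 7, Σ = 4803, M = 686.1429
Σ(x−M)² = 42570.857; s = √(42570.857/6) = 84.2327
CV = 84.2327 / 686.1429 = 0.12276 = 12.276%

12.3%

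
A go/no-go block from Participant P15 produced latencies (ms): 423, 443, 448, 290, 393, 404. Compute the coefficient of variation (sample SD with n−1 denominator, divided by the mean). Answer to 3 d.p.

0.145

n = 6, Σ = 2401, M = 400.1667
Σ(x−M)² = 16846.833; s = √(16846.833/5) = 58.0462
CV = 58.0462 / 400.1667 = 0.14506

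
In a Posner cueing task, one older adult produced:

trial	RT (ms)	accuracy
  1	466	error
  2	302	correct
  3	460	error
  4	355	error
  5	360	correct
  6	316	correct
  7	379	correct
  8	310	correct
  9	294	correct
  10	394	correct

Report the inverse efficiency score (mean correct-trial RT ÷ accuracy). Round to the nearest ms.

481 ms

Correct trials (n=7): 302, 360, 316, 379, 310, 294, 394
Mean correct RT = 2355/7 = 336.4286 ms
Proportion correct = 7/10
IES = 336.4286 / (7/10) = 480.612 ms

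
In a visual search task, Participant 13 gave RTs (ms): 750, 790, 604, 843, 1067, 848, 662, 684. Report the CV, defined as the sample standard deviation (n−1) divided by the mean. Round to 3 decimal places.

n = 8, Σ = 6248, M = 781.0000
Σ(x−M)² = 146070.000; s = √(146070.000/7) = 144.4546
CV = 144.4546 / 781.0000 = 0.18496

0.185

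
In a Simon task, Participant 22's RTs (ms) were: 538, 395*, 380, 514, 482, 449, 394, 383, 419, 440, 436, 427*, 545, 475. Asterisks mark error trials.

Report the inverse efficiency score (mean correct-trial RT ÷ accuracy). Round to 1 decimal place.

Correct trials (n=12): 538, 380, 514, 482, 449, 394, 383, 419, 440, 436, 545, 475
Mean correct RT = 5455/12 = 454.5833 ms
Proportion correct = 12/14
IES = 454.5833 / (12/14) = 530.347 ms

530.3 ms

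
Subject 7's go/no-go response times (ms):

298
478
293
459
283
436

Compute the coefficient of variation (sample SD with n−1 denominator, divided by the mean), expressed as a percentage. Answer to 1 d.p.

24.6%

n = 6, Σ = 2247, M = 374.5000
Σ(x−M)² = 42501.500; s = √(42501.500/5) = 92.1971
CV = 92.1971 / 374.5000 = 0.24619 = 24.619%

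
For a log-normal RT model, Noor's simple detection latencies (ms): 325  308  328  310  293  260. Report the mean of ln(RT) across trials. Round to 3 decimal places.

5.714

ln(RT): 5.7838, 5.7301, 5.7930, 5.7366, 5.6802, 5.5607
Σ ln(RT) = 34.2844
Mean = 34.2844/6 = 5.71406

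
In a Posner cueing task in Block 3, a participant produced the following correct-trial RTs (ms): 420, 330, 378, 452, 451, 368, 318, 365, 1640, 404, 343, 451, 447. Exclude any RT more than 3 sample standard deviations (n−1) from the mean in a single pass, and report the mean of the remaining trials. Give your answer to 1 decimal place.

393.9 ms

n = 13, ΣRT = 6367, M = 489.769
Σ(x−M)² = 1460976.31; s = √(1460976.31/12) = 348.924
Cutoffs: 489.769 ± 3·348.924 → [-557.0, 1536.5]
Outside: 1640 → excluded.
Retained (n=12): Σ = 4727, mean = 4727/12 = 393.917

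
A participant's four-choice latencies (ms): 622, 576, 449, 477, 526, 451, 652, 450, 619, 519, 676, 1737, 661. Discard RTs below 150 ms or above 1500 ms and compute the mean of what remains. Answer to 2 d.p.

Excluded: 1737
Retained (n=12): Σ = 6678
Mean = 6678/12 = 556.5000

556.50 ms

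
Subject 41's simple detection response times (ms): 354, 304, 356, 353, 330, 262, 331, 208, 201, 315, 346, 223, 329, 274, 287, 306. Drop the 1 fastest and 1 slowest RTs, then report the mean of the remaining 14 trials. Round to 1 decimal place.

301.6 ms

Sorted: 201, 208, 223, 262, 274, 287, 304, 306, 315, 329, 330, 331, 346, 353, 354, 356
Drop lowest 1 (201) and highest 1 (356)
Remaining (n=14): Σ = 4222, mean = 4222/14 = 301.571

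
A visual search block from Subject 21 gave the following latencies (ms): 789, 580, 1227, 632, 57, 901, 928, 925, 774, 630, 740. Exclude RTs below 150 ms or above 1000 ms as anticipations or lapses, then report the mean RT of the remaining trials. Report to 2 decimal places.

766.56 ms

Excluded: 57, 1227
Retained (n=9): Σ = 6899
Mean = 6899/9 = 766.5556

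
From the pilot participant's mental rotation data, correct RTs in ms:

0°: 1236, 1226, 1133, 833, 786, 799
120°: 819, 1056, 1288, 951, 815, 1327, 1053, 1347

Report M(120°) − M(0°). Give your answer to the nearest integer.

M(0°) = 6013/6 = 1002.167
M(120°) = 8656/8 = 1082.000
Difference = 1082.000 − 1002.167 = 79.833 ms

80 ms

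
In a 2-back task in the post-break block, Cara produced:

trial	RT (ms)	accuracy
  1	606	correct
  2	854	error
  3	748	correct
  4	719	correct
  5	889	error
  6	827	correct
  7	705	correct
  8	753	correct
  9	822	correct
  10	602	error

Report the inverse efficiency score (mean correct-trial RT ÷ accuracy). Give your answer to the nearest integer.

1057 ms

Correct trials (n=7): 606, 748, 719, 827, 705, 753, 822
Mean correct RT = 5180/7 = 740.0000 ms
Proportion correct = 7/10
IES = 740.0000 / (7/10) = 1057.143 ms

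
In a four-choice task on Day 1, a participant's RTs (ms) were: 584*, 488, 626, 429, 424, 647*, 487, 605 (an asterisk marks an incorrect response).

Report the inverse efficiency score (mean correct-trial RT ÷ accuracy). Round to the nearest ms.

680 ms

Correct trials (n=6): 488, 626, 429, 424, 487, 605
Mean correct RT = 3059/6 = 509.8333 ms
Proportion correct = 6/8
IES = 509.8333 / (6/8) = 679.778 ms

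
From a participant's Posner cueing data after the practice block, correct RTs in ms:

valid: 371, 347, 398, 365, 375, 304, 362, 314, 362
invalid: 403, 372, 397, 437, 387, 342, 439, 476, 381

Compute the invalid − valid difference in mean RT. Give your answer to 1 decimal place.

M(valid) = 3198/9 = 355.333
M(invalid) = 3634/9 = 403.778
Difference = 403.778 − 355.333 = 48.444 ms

48.4 ms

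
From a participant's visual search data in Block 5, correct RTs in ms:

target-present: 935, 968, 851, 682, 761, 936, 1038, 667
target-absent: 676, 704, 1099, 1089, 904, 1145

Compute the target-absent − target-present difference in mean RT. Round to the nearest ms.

M(target-present) = 6838/8 = 854.750
M(target-absent) = 5617/6 = 936.167
Difference = 936.167 − 854.750 = 81.417 ms

81 ms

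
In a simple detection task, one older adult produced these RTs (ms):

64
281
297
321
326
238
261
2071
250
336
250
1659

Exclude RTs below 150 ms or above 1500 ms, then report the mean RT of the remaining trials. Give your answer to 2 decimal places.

Excluded: 64, 1659, 2071
Retained (n=9): Σ = 2560
Mean = 2560/9 = 284.4444

284.44 ms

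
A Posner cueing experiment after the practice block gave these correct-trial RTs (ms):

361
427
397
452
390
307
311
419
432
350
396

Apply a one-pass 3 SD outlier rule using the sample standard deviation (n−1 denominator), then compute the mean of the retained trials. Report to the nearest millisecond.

386 ms

n = 11, ΣRT = 4242, M = 385.636
Σ(x−M)² = 23264.55; s = √(23264.55/10) = 48.233
Cutoffs: 385.636 ± 3·48.233 → [240.9, 530.3]
No RTs fall outside the cutoffs; all 11 retained. Mean = 4242/11 = 385.636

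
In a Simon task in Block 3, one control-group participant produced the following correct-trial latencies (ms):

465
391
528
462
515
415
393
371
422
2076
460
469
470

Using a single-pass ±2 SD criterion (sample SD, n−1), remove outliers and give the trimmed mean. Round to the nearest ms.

n = 13, ΣRT = 7437, M = 572.077
Σ(x−M)² = 2476658.92; s = √(2476658.92/12) = 454.300
Cutoffs: 572.077 ± 2·454.300 → [-336.5, 1480.7]
Outside: 2076 → excluded.
Retained (n=12): Σ = 5361, mean = 5361/12 = 446.750

447 ms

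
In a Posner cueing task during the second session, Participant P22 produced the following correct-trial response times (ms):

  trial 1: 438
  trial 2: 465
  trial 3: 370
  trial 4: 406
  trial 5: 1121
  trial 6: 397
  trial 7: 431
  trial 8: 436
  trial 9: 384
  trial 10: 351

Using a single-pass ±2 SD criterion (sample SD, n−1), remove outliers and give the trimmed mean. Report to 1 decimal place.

n = 10, ΣRT = 4799, M = 479.900
Σ(x−M)² = 467528.90; s = √(467528.90/9) = 227.920
Cutoffs: 479.900 ± 2·227.920 → [24.1, 935.7]
Outside: 1121 → excluded.
Retained (n=9): Σ = 3678, mean = 3678/9 = 408.667

408.7 ms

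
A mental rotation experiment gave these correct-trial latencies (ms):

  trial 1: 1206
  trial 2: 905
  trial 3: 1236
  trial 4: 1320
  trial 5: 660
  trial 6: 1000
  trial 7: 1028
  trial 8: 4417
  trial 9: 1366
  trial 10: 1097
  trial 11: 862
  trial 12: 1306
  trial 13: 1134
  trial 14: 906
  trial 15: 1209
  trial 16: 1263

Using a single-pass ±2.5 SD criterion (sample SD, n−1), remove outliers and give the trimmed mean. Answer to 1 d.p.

1099.9 ms

n = 16, ΣRT = 20915, M = 1307.188
Σ(x−M)² = 10887690.44; s = √(10887690.44/15) = 851.966
Cutoffs: 1307.188 ± 2.5·851.966 → [-822.7, 3437.1]
Outside: 4417 → excluded.
Retained (n=15): Σ = 16498, mean = 16498/15 = 1099.867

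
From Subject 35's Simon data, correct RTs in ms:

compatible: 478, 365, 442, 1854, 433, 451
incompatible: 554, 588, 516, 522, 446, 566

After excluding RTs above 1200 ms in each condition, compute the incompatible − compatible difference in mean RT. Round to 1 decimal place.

compatible: exclude 1854
M(compatible) = 2169/5 = 433.800
M(incompatible) = 3192/6 = 532.000
Difference = 532.000 − 433.800 = 98.200 ms

98.2 ms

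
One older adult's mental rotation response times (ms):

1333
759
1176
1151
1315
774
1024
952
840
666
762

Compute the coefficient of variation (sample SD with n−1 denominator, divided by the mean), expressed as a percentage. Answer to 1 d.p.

n = 11, Σ = 10752, M = 977.4545
Σ(x−M)² = 564136.727; s = √(564136.727/10) = 237.5156
CV = 237.5156 / 977.4545 = 0.24299 = 24.299%

24.3%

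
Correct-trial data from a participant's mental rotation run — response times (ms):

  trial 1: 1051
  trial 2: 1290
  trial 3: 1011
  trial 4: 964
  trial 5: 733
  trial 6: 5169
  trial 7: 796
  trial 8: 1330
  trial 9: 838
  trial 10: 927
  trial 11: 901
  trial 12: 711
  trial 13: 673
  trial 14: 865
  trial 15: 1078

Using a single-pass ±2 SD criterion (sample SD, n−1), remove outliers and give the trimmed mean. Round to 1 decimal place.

940.6 ms

n = 15, ΣRT = 18337, M = 1222.467
Σ(x−M)² = 17204245.73; s = √(17204245.73/14) = 1108.546
Cutoffs: 1222.467 ± 2·1108.546 → [-994.6, 3439.6]
Outside: 5169 → excluded.
Retained (n=14): Σ = 13168, mean = 13168/14 = 940.571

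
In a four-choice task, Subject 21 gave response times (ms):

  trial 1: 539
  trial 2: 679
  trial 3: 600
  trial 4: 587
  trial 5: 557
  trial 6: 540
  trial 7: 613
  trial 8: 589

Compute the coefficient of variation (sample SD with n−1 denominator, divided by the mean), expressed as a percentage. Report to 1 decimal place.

7.8%

n = 8, Σ = 4704, M = 588.0000
Σ(x−M)² = 14718.000; s = √(14718.000/7) = 45.8538
CV = 45.8538 / 588.0000 = 0.07798 = 7.798%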